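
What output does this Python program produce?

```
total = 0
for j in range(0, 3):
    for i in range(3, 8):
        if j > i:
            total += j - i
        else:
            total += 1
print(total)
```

15

j=0,i=3: not 0>3, total = 0+1 = 1
j=0,i=4: not 0>4, total = 1+1 = 2
j=0,i=5: not 0>5, total = 2+1 = 3
j=0,i=6: not 0>6, total = 3+1 = 4
j=0,i=7: not 0>7, total = 4+1 = 5
j=1,i=3: not 1>3, total = 5+1 = 6
j=1,i=4: not 1>4, total = 6+1 = 7
j=1,i=5: not 1>5, total = 7+1 = 8
j=1,i=6: not 1>6, total = 8+1 = 9
j=1,i=7: not 1>7, total = 9+1 = 10
j=2,i=3: not 2>3, total = 10+1 = 11
j=2,i=4: not 2>4, total = 11+1 = 12
j=2,i=5: not 2>5, total = 12+1 = 13
j=2,i=6: not 2>6, total = 13+1 = 14
j=2,i=7: not 2>7, total = 14+1 = 15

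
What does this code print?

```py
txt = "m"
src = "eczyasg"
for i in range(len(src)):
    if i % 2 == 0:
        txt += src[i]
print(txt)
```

i=0: add 'e' → 'me'
i=1: skip
i=2: add 'z' → 'mez'
i=3: skip
i=4: add 'a' → 'meza'
i=5: skip
i=6: add 'g' → 'mezag'

mezag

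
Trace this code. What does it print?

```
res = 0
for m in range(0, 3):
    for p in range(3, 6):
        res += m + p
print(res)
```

45

m=0,p=3: res = 0+3 = 3
m=0,p=4: res = 3+4 = 7
m=0,p=5: res = 7+5 = 12
m=1,p=3: res = 12+4 = 16
m=1,p=4: res = 16+5 = 21
m=1,p=5: res = 21+6 = 27
m=2,p=3: res = 27+5 = 32
m=2,p=4: res = 32+6 = 38
m=2,p=5: res = 38+7 = 45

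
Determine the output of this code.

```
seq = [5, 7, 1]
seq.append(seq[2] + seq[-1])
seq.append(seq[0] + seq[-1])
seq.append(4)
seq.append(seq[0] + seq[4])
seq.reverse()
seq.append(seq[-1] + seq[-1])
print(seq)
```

append seq[2]+seq[-1] = 1+1 = 2 → [5, 7, 1, 2]
append seq[0]+seq[-1] = 5+2 = 7 → [5, 7, 1, 2, 7]
append 4 → [5, 7, 1, 2, 7, 4]
append seq[0]+seq[4] = 5+7 = 12 → [5, 7, 1, 2, 7, 4, 12]
reverse → [12, 4, 7, 2, 1, 7, 5]
append seq[-1]+seq[-1] = 5+5 = 10 → [12, 4, 7, 2, 1, 7, 5, 10]

[12, 4, 7, 2, 1, 7, 5, 10]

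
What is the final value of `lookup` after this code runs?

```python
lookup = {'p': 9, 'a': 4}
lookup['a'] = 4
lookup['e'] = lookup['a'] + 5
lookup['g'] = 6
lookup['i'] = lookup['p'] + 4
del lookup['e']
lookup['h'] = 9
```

{'p': 9, 'a': 4, 'g': 6, 'i': 13, 'h': 9}

lookup['a'] = 4 → {'p': 9, 'a': 4}
lookup['e'] = lookup['a']+5 = 9 → {'p': 9, 'a': 4, 'e': 9}
lookup['g'] = 6 → {'p': 9, 'a': 4, 'e': 9, 'g': 6}
lookup['i'] = lookup['p']+4 = 13 → {'p': 9, 'a': 4, 'e': 9, 'g': 6, 'i': 13}
del 'e' → {'p': 9, 'a': 4, 'g': 6, 'i': 13}
lookup['h'] = 9 → {'p': 9, 'a': 4, 'g': 6, 'i': 13, 'h': 9}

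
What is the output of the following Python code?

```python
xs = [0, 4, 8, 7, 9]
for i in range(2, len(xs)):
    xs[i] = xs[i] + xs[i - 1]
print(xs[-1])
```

28

i=2: xs[2] = 8+4 = 12 → [0, 4, 12, 7, 9]
i=3: xs[3] = 7+12 = 19 → [0, 4, 12, 19, 9]
i=4: xs[4] = 9+19 = 28 → [0, 4, 12, 19, 28]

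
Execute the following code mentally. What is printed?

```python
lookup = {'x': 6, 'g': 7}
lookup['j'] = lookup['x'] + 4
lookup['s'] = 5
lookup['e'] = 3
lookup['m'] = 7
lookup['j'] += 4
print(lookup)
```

{'x': 6, 'g': 7, 'j': 14, 's': 5, 'e': 3, 'm': 7}

lookup['j'] = lookup['x']+4 = 10 → {'x': 6, 'g': 7, 'j': 10}
lookup['s'] = 5 → {'x': 6, 'g': 7, 'j': 10, 's': 5}
lookup['e'] = 3 → {'x': 6, 'g': 7, 'j': 10, 's': 5, 'e': 3}
lookup['m'] = 7 → {'x': 6, 'g': 7, 'j': 10, 's': 5, 'e': 3, 'm': 7}
lookup['j'] = 10+4 = 14 → {'x': 6, 'g': 7, 'j': 14, 's': 5, 'e': 3, 'm': 7}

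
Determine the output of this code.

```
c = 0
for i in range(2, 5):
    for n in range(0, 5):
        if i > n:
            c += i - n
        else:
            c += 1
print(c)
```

i=2,n=0: 2>0, c = 0+2 = 2
i=2,n=1: 2>1, c = 2+1 = 3
i=2,n=2: not 2>2, c = 3+1 = 4
i=2,n=3: not 2>3, c = 4+1 = 5
i=2,n=4: not 2>4, c = 5+1 = 6
i=3,n=0: 3>0, c = 6+3 = 9
i=3,n=1: 3>1, c = 9+2 = 11
i=3,n=2: 3>2, c = 11+1 = 12
i=3,n=3: not 3>3, c = 12+1 = 13
i=3,n=4: not 3>4, c = 13+1 = 14
i=4,n=0: 4>0, c = 14+4 = 18
i=4,n=1: 4>1, c = 18+3 = 21
i=4,n=2: 4>2, c = 21+2 = 23
i=4,n=3: 4>3, c = 23+1 = 24
i=4,n=4: not 4>4, c = 24+1 = 25

25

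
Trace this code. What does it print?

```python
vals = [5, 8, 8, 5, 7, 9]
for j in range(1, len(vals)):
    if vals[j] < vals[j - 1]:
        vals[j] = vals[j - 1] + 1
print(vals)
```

j=1: 8>=5, unchanged → [5, 8, 8, 5, 7, 9]
j=2: 8>=8, unchanged → [5, 8, 8, 5, 7, 9]
j=3: 5<8, vals[3] = 8+1 = 9 → [5, 8, 8, 9, 7, 9]
j=4: 7<9, vals[4] = 9+1 = 10 → [5, 8, 8, 9, 10, 9]
j=5: 9<10, vals[5] = 10+1 = 11 → [5, 8, 8, 9, 10, 11]

[5, 8, 8, 9, 10, 11]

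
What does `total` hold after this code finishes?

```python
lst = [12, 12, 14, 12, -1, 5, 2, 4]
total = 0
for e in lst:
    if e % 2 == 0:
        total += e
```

e=12: even, total = 0+12 = 12
e=12: even, total = 12+12 = 24
e=14: even, total = 24+14 = 38
e=12: even, total = 38+12 = 50
e=-1: not even
e=5: not even
e=2: even, total = 50+2 = 52
e=4: even, total = 52+4 = 56

56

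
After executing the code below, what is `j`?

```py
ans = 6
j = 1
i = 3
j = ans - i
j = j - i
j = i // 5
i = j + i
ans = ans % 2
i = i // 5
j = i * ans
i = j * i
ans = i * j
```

0

j = 6-3 = 3
j = 3-3 = 0
j = 3//5 = 0
i = 0+3 = 3
ans = 6%2 = 0
i = 3//5 = 0
j = 0*0 = 0
i = 0*0 = 0
ans = 0*0 = 0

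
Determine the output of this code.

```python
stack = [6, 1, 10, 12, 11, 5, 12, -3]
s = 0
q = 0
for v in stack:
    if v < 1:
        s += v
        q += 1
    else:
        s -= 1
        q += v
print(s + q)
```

v=6: not <1, s = 0-1 = -1; q=6
v=1: not <1, s = (-1)-1 = -2; q=7
v=10: not <1, s = (-2)-1 = -3; q=17
v=12: not <1, s = (-3)-1 = -4; q=29
v=11: not <1, s = (-4)-1 = -5; q=40
v=5: not <1, s = (-5)-1 = -6; q=45
v=12: not <1, s = (-6)-1 = -7; q=57
v=-3: <1, s = (-7)+(-3) = -10; q=58
s+q = (-10)+58 = 48

48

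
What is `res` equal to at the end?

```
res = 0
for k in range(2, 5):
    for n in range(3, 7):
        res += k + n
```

90

k=2,n=3: res = 0+5 = 5
k=2,n=4: res = 5+6 = 11
k=2,n=5: res = 11+7 = 18
k=2,n=6: res = 18+8 = 26
k=3,n=3: res = 26+6 = 32
k=3,n=4: res = 32+7 = 39
k=3,n=5: res = 39+8 = 47
k=3,n=6: res = 47+9 = 56
k=4,n=3: res = 56+7 = 63
k=4,n=4: res = 63+8 = 71
k=4,n=5: res = 71+9 = 80
k=4,n=6: res = 80+10 = 90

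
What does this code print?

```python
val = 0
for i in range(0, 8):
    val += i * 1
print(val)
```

28

i=0: val = 0+0*1 = 0
i=1: val = 0+1*1 = 1
i=2: val = 1+2*1 = 3
i=3: val = 3+3*1 = 6
i=4: val = 6+4*1 = 10
i=5: val = 10+5*1 = 15
i=6: val = 15+6*1 = 21
i=7: val = 21+7*1 = 28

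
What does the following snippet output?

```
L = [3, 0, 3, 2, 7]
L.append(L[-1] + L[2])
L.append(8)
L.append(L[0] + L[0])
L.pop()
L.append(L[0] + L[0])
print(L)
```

append L[-1]+L[2] = 7+3 = 10 → [3, 0, 3, 2, 7, 10]
append 8 → [3, 0, 3, 2, 7, 10, 8]
append L[0]+L[0] = 3+3 = 6 → [3, 0, 3, 2, 7, 10, 8, 6]
pop() removes 6 → [3, 0, 3, 2, 7, 10, 8]
append L[0]+L[0] = 3+3 = 6 → [3, 0, 3, 2, 7, 10, 8, 6]

[3, 0, 3, 2, 7, 10, 8, 6]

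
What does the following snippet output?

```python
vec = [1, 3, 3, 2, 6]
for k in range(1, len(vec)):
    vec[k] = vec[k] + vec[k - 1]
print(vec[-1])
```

k=1: vec[1] = 3+1 = 4 → [1, 4, 3, 2, 6]
k=2: vec[2] = 3+4 = 7 → [1, 4, 7, 2, 6]
k=3: vec[3] = 2+7 = 9 → [1, 4, 7, 9, 6]
k=4: vec[4] = 6+9 = 15 → [1, 4, 7, 9, 15]

15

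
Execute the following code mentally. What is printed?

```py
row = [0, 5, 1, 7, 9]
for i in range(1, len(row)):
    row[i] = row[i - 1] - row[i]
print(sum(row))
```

i=1: row[1] = 0-5 = -5 → [0, -5, 1, 7, 9]
i=2: row[2] = (-5)-1 = -6 → [0, -5, -6, 7, 9]
i=3: row[3] = (-6)-7 = -13 → [0, -5, -6, -13, 9]
i=4: row[4] = (-13)-9 = -22 → [0, -5, -6, -13, -22]
sum = -46

-46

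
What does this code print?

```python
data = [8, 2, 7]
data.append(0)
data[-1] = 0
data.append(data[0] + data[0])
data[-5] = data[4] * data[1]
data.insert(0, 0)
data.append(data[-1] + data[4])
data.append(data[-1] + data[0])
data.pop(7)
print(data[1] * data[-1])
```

append 0 → [8, 2, 7, 0]
data[-1] = 0 → [8, 2, 7, 0]
append data[0]+data[0] = 8+8 = 16 → [8, 2, 7, 0, 16]
data[-5] = data[4]*data[1] = 16*2 = 32 → [32, 2, 7, 0, 16]
insert 0 at 0 → [0, 32, 2, 7, 0, 16]
append data[-1]+data[4] = 16+0 = 16 → [0, 32, 2, 7, 0, 16, 16]
append data[-1]+data[0] = 16+0 = 16 → [0, 32, 2, 7, 0, 16, 16, 16]
pop(7) removes 16 → [0, 32, 2, 7, 0, 16, 16]
data[1]*data[-1] = 32*16 = 512

512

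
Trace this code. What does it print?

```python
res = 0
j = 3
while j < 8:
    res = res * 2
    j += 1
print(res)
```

0

j=3: res = 0*2 = 0
j=4: res = 0*2 = 0
j=5: res = 0*2 = 0
j=6: res = 0*2 = 0
j=7: res = 0*2 = 0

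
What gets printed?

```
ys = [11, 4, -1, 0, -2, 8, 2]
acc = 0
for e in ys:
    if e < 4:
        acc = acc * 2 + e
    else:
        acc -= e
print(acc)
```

-266

e=11: not <4, acc = 0-11 = -11
e=4: not <4, acc = (-11)-4 = -15
e=-1: <4, acc = (-15)*2+(-1) = -31
e=0: <4, acc = (-31)*2+0 = -62
e=-2: <4, acc = (-62)*2+(-2) = -126
e=8: not <4, acc = (-126)-8 = -134
e=2: <4, acc = (-134)*2+2 = -266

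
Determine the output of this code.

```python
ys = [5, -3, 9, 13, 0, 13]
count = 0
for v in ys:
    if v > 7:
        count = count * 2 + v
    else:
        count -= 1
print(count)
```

v=5: not >7, count = 0-1 = -1
v=-3: not >7, count = (-1)-1 = -2
v=9: >7, count = (-2)*2+9 = 5
v=13: >7, count = 5*2+13 = 23
v=0: not >7, count = 23-1 = 22
v=13: >7, count = 22*2+13 = 57

57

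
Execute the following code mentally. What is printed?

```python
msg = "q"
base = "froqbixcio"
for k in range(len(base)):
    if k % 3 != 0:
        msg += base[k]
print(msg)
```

k=0: skip
k=1: add 'r' → 'qr'
k=2: add 'o' → 'qro'
k=3: skip
k=4: add 'b' → 'qrob'
k=5: add 'i' → 'qrobi'
k=6: skip
k=7: add 'c' → 'qrobic'
k=8: add 'i' → 'qrobici'
k=9: skip

qrobici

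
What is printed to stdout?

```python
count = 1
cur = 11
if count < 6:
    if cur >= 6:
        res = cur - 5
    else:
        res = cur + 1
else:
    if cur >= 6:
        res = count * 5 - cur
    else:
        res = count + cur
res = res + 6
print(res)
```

count=1, cur=11
count < 6 is True; cur >= 6 is True
→ res = cur - 5 = 6
res = 6+6 = 12

12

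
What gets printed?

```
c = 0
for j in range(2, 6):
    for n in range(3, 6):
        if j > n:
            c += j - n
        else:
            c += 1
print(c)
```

j=2,n=3: not 2>3, c = 0+1 = 1
j=2,n=4: not 2>4, c = 1+1 = 2
j=2,n=5: not 2>5, c = 2+1 = 3
j=3,n=3: not 3>3, c = 3+1 = 4
j=3,n=4: not 3>4, c = 4+1 = 5
j=3,n=5: not 3>5, c = 5+1 = 6
j=4,n=3: 4>3, c = 6+1 = 7
j=4,n=4: not 4>4, c = 7+1 = 8
j=4,n=5: not 4>5, c = 8+1 = 9
j=5,n=3: 5>3, c = 9+2 = 11
j=5,n=4: 5>4, c = 11+1 = 12
j=5,n=5: not 5>5, c = 12+1 = 13

13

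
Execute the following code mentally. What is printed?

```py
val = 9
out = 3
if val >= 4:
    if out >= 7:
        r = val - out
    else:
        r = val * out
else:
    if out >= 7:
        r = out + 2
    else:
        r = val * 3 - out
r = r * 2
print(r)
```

val=9, out=3
val >= 4 is True; out >= 7 is False
→ r = val * out = 27
r = 27*2 = 54

54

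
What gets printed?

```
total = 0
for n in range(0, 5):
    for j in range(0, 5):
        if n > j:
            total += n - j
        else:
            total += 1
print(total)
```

n=0,j=0: not 0>0, total = 0+1 = 1
n=0,j=1: not 0>1, total = 1+1 = 2
n=0,j=2: not 0>2, total = 2+1 = 3
n=0,j=3: not 0>3, total = 3+1 = 4
n=0,j=4: not 0>4, total = 4+1 = 5
n=1,j=0: 1>0, total = 5+1 = 6
n=1,j=1: not 1>1, total = 6+1 = 7
n=1,j=2: not 1>2, total = 7+1 = 8
n=1,j=3: not 1>3, total = 8+1 = 9
n=1,j=4: not 1>4, total = 9+1 = 10
n=2,j=0: 2>0, total = 10+2 = 12
n=2,j=1: 2>1, total = 12+1 = 13
n=2,j=2: not 2>2, total = 13+1 = 14
n=2,j=3: not 2>3, total = 14+1 = 15
n=2,j=4: not 2>4, total = 15+1 = 16
n=3,j=0: 3>0, total = 16+3 = 19
n=3,j=1: 3>1, total = 19+2 = 21
n=3,j=2: 3>2, total = 21+1 = 22
n=3,j=3: not 3>3, total = 22+1 = 23
n=3,j=4: not 3>4, total = 23+1 = 24
n=4,j=0: 4>0, total = 24+4 = 28
n=4,j=1: 4>1, total = 28+3 = 31
n=4,j=2: 4>2, total = 31+2 = 33
n=4,j=3: 4>3, total = 33+1 = 34
n=4,j=4: not 4>4, total = 34+1 = 35

35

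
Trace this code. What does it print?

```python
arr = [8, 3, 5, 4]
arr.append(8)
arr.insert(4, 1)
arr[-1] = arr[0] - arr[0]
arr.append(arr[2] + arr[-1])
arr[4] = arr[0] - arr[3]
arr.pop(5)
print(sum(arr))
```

29

append 8 → [8, 3, 5, 4, 8]
insert 1 at 4 → [8, 3, 5, 4, 1, 8]
arr[-1] = arr[0]-arr[0] = 8-8 = 0 → [8, 3, 5, 4, 1, 0]
append arr[2]+arr[-1] = 5+0 = 5 → [8, 3, 5, 4, 1, 0, 5]
arr[4] = arr[0]-arr[3] = 8-4 = 4 → [8, 3, 5, 4, 4, 0, 5]
pop(5) removes 0 → [8, 3, 5, 4, 4, 5]
sum = 29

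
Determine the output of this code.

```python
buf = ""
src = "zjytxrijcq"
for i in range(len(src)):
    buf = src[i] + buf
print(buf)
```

i=0: prepend 'z' → 'z'
i=1: prepend 'j' → 'jz'
i=2: prepend 'y' → 'yjz'
i=3: prepend 't' → 'tyjz'
i=4: prepend 'x' → 'xtyjz'
i=5: prepend 'r' → 'rxtyjz'
i=6: prepend 'i' → 'irxtyjz'
i=7: prepend 'j' → 'jirxtyjz'
i=8: prepend 'c' → 'cjirxtyjz'
i=9: prepend 'q' → 'qcjirxtyjz'

qcjirxtyjz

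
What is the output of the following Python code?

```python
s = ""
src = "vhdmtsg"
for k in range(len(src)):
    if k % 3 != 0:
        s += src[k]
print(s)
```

k=0: skip
k=1: add 'h' → 'h'
k=2: add 'd' → 'hd'
k=3: skip
k=4: add 't' → 'hdt'
k=5: add 's' → 'hdts'
k=6: skip

hdts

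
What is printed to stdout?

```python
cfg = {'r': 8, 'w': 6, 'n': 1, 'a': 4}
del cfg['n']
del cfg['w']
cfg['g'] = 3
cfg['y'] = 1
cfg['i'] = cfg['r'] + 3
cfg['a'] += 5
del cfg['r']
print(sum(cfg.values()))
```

24

del 'n' → {'r': 8, 'w': 6, 'a': 4}
del 'w' → {'r': 8, 'a': 4}
cfg['g'] = 3 → {'r': 8, 'a': 4, 'g': 3}
cfg['y'] = 1 → {'r': 8, 'a': 4, 'g': 3, 'y': 1}
cfg['i'] = cfg['r']+3 = 11 → {'r': 8, 'a': 4, 'g': 3, 'y': 1, 'i': 11}
cfg['a'] = 4+5 = 9 → {'r': 8, 'a': 9, 'g': 3, 'y': 1, 'i': 11}
del 'r' → {'a': 9, 'g': 3, 'y': 1, 'i': 11}
sum of values = 24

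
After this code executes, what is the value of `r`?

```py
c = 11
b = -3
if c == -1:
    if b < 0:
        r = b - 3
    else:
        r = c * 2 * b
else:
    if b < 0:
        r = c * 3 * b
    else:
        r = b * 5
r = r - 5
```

c=11, b=-3
c == -1 is False; b < 0 is True
→ r = c * 3 * b = -99
r = (-99)-5 = -104

-104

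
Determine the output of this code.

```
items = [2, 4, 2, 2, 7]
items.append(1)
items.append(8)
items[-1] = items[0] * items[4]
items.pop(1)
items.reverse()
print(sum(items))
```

append 1 → [2, 4, 2, 2, 7, 1]
append 8 → [2, 4, 2, 2, 7, 1, 8]
items[-1] = items[0]*items[4] = 2*7 = 14 → [2, 4, 2, 2, 7, 1, 14]
pop(1) removes 4 → [2, 2, 2, 7, 1, 14]
reverse → [14, 1, 7, 2, 2, 2]
sum = 28

28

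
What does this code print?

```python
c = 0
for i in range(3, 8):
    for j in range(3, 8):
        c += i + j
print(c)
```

250

i=3,j=3: c = 0+6 = 6
i=3,j=4: c = 6+7 = 13
i=3,j=5: c = 13+8 = 21
i=3,j=6: c = 21+9 = 30
i=3,j=7: c = 30+10 = 40
i=4,j=3: c = 40+7 = 47
i=4,j=4: c = 47+8 = 55
i=4,j=5: c = 55+9 = 64
i=4,j=6: c = 64+10 = 74
i=4,j=7: c = 74+11 = 85
i=5,j=3: c = 85+8 = 93
i=5,j=4: c = 93+9 = 102
i=5,j=5: c = 102+10 = 112
i=5,j=6: c = 112+11 = 123
i=5,j=7: c = 123+12 = 135
i=6,j=3: c = 135+9 = 144
i=6,j=4: c = 144+10 = 154
i=6,j=5: c = 154+11 = 165
i=6,j=6: c = 165+12 = 177
i=6,j=7: c = 177+13 = 190
i=7,j=3: c = 190+10 = 200
i=7,j=4: c = 200+11 = 211
i=7,j=5: c = 211+12 = 223
i=7,j=6: c = 223+13 = 236
i=7,j=7: c = 236+14 = 250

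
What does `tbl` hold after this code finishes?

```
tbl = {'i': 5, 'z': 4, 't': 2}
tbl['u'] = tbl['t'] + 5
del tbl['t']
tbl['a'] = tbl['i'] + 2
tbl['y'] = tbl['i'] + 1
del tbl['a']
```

tbl['u'] = tbl['t']+5 = 7 → {'i': 5, 'z': 4, 't': 2, 'u': 7}
del 't' → {'i': 5, 'z': 4, 'u': 7}
tbl['a'] = tbl['i']+2 = 7 → {'i': 5, 'z': 4, 'u': 7, 'a': 7}
tbl['y'] = tbl['i']+1 = 6 → {'i': 5, 'z': 4, 'u': 7, 'a': 7, 'y': 6}
del 'a' → {'i': 5, 'z': 4, 'u': 7, 'y': 6}

{'i': 5, 'z': 4, 'u': 7, 'y': 6}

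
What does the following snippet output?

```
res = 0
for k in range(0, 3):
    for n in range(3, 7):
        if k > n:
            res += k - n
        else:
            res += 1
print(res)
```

12

k=0,n=3: not 0>3, res = 0+1 = 1
k=0,n=4: not 0>4, res = 1+1 = 2
k=0,n=5: not 0>5, res = 2+1 = 3
k=0,n=6: not 0>6, res = 3+1 = 4
k=1,n=3: not 1>3, res = 4+1 = 5
k=1,n=4: not 1>4, res = 5+1 = 6
k=1,n=5: not 1>5, res = 6+1 = 7
k=1,n=6: not 1>6, res = 7+1 = 8
k=2,n=3: not 2>3, res = 8+1 = 9
k=2,n=4: not 2>4, res = 9+1 = 10
k=2,n=5: not 2>5, res = 10+1 = 11
k=2,n=6: not 2>6, res = 11+1 = 12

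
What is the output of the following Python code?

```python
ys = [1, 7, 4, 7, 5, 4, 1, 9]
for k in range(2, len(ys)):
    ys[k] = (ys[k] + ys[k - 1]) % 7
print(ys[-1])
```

2

k=2: ys[2] = (4+7)%7 = 4 → [1, 7, 4, 7, 5, 4, 1, 9]
k=3: ys[3] = (7+4)%7 = 4 → [1, 7, 4, 4, 5, 4, 1, 9]
k=4: ys[4] = (5+4)%7 = 2 → [1, 7, 4, 4, 2, 4, 1, 9]
k=5: ys[5] = (4+2)%7 = 6 → [1, 7, 4, 4, 2, 6, 1, 9]
k=6: ys[6] = (1+6)%7 = 0 → [1, 7, 4, 4, 2, 6, 0, 9]
k=7: ys[7] = (9+0)%7 = 2 → [1, 7, 4, 4, 2, 6, 0, 2]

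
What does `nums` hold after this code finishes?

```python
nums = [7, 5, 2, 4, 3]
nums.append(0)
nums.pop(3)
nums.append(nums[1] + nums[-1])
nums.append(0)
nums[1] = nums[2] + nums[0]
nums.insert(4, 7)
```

append 0 → [7, 5, 2, 4, 3, 0]
pop(3) removes 4 → [7, 5, 2, 3, 0]
append nums[1]+nums[-1] = 5+0 = 5 → [7, 5, 2, 3, 0, 5]
append 0 → [7, 5, 2, 3, 0, 5, 0]
nums[1] = nums[2]+nums[0] = 2+7 = 9 → [7, 9, 2, 3, 0, 5, 0]
insert 7 at 4 → [7, 9, 2, 3, 7, 0, 5, 0]

[7, 9, 2, 3, 7, 0, 5, 0]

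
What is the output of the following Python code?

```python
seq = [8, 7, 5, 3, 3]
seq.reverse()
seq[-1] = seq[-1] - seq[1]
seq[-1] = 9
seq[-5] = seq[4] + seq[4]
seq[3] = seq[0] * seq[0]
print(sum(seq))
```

359

reverse → [3, 3, 5, 7, 8]
seq[-1] = seq[-1]-seq[1] = 8-3 = 5 → [3, 3, 5, 7, 5]
seq[-1] = 9 → [3, 3, 5, 7, 9]
seq[-5] = seq[4]+seq[4] = 9+9 = 18 → [18, 3, 5, 7, 9]
seq[3] = seq[0]*seq[0] = 18*18 = 324 → [18, 3, 5, 324, 9]
sum = 359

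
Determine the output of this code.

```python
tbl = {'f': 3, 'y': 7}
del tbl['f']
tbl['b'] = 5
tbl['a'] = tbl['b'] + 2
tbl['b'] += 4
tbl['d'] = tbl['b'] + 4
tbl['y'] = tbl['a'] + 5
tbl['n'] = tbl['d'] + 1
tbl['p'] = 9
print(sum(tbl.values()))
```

del 'f' → {'y': 7}
tbl['b'] = 5 → {'y': 7, 'b': 5}
tbl['a'] = tbl['b']+2 = 7 → {'y': 7, 'b': 5, 'a': 7}
tbl['b'] = 5+4 = 9 → {'y': 7, 'b': 9, 'a': 7}
tbl['d'] = tbl['b']+4 = 13 → {'y': 7, 'b': 9, 'a': 7, 'd': 13}
tbl['y'] = tbl['a']+5 = 12 → {'y': 12, 'b': 9, 'a': 7, 'd': 13}
tbl['n'] = tbl['d']+1 = 14 → {'y': 12, 'b': 9, 'a': 7, 'd': 13, 'n': 14}
tbl['p'] = 9 → {'y': 12, 'b': 9, 'a': 7, 'd': 13, 'n': 14, 'p': 9}
sum of values = 64

64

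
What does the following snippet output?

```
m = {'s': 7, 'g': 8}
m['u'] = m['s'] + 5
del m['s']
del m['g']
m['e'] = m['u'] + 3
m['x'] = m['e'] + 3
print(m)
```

{'u': 12, 'e': 15, 'x': 18}

m['u'] = m['s']+5 = 12 → {'s': 7, 'g': 8, 'u': 12}
del 's' → {'g': 8, 'u': 12}
del 'g' → {'u': 12}
m['e'] = m['u']+3 = 15 → {'u': 12, 'e': 15}
m['x'] = m['e']+3 = 18 → {'u': 12, 'e': 15, 'x': 18}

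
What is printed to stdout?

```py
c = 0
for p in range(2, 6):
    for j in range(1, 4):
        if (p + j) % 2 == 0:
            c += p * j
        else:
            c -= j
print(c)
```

32

p=2,j=1: odd sum, c = 0-1 = -1
p=2,j=2: even sum, c = (-1)+4 = 3
p=2,j=3: odd sum, c = 3-3 = 0
p=3,j=1: even sum, c = 0+3 = 3
p=3,j=2: odd sum, c = 3-2 = 1
p=3,j=3: even sum, c = 1+9 = 10
p=4,j=1: odd sum, c = 10-1 = 9
p=4,j=2: even sum, c = 9+8 = 17
p=4,j=3: odd sum, c = 17-3 = 14
p=5,j=1: even sum, c = 14+5 = 19
p=5,j=2: odd sum, c = 19-2 = 17
p=5,j=3: even sum, c = 17+15 = 32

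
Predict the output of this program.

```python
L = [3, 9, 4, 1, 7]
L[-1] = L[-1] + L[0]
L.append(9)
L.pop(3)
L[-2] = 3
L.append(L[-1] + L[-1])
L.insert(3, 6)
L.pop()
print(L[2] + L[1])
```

L[-1] = L[-1]+L[0] = 7+3 = 10 → [3, 9, 4, 1, 10]
append 9 → [3, 9, 4, 1, 10, 9]
pop(3) removes 1 → [3, 9, 4, 10, 9]
L[-2] = 3 → [3, 9, 4, 3, 9]
append L[-1]+L[-1] = 9+9 = 18 → [3, 9, 4, 3, 9, 18]
insert 6 at 3 → [3, 9, 4, 6, 3, 9, 18]
pop() removes 18 → [3, 9, 4, 6, 3, 9]
L[2]+L[1] = 4+9 = 13

13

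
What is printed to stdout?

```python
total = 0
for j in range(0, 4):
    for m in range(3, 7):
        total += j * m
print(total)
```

108

j=0,m=3: total = 0+0 = 0
j=0,m=4: total = 0+0 = 0
j=0,m=5: total = 0+0 = 0
j=0,m=6: total = 0+0 = 0
j=1,m=3: total = 0+3 = 3
j=1,m=4: total = 3+4 = 7
j=1,m=5: total = 7+5 = 12
j=1,m=6: total = 12+6 = 18
j=2,m=3: total = 18+6 = 24
j=2,m=4: total = 24+8 = 32
j=2,m=5: total = 32+10 = 42
j=2,m=6: total = 42+12 = 54
j=3,m=3: total = 54+9 = 63
j=3,m=4: total = 63+12 = 75
j=3,m=5: total = 75+15 = 90
j=3,m=6: total = 90+18 = 108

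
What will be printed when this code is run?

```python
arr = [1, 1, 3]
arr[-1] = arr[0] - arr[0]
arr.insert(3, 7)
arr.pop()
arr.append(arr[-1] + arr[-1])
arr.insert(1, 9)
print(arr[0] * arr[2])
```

arr[-1] = arr[0]-arr[0] = 1-1 = 0 → [1, 1, 0]
insert 7 at 3 → [1, 1, 0, 7]
pop() removes 7 → [1, 1, 0]
append arr[-1]+arr[-1] = 0+0 = 0 → [1, 1, 0, 0]
insert 9 at 1 → [1, 9, 1, 0, 0]
arr[0]*arr[2] = 1*1 = 1

1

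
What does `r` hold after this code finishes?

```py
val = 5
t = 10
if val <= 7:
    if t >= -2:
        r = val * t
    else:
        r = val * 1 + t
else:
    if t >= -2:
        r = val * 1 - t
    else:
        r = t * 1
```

val=5, t=10
val <= 7 is True; t >= -2 is True
→ r = val * t = 50

50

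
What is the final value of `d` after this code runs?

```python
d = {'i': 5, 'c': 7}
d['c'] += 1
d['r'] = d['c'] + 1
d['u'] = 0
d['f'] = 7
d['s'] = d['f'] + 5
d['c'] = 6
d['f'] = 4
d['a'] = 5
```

{'i': 5, 'c': 6, 'r': 9, 'u': 0, 'f': 4, 's': 12, 'a': 5}

d['c'] = 7+1 = 8 → {'i': 5, 'c': 8}
d['r'] = d['c']+1 = 9 → {'i': 5, 'c': 8, 'r': 9}
d['u'] = 0 → {'i': 5, 'c': 8, 'r': 9, 'u': 0}
d['f'] = 7 → {'i': 5, 'c': 8, 'r': 9, 'u': 0, 'f': 7}
d['s'] = d['f']+5 = 12 → {'i': 5, 'c': 8, 'r': 9, 'u': 0, 'f': 7, 's': 12}
d['c'] = 6 → {'i': 5, 'c': 6, 'r': 9, 'u': 0, 'f': 7, 's': 12}
d['f'] = 4 → {'i': 5, 'c': 6, 'r': 9, 'u': 0, 'f': 4, 's': 12}
d['a'] = 5 → {'i': 5, 'c': 6, 'r': 9, 'u': 0, 'f': 4, 's': 12, 'a': 5}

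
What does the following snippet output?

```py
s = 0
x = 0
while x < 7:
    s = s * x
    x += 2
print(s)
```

x=0: s = 0*0 = 0
x=2: s = 0*2 = 0
x=4: s = 0*4 = 0
x=6: s = 0*6 = 0

0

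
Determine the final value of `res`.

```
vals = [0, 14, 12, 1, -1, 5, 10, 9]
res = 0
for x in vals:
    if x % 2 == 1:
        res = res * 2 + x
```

x=0: not odd
x=14: not odd
x=12: not odd
x=1: odd, res = 0*2+1 = 1
x=-1: odd, res = 1*2+(-1) = 1
x=5: odd, res = 1*2+5 = 7
x=10: not odd
x=9: odd, res = 7*2+9 = 23

23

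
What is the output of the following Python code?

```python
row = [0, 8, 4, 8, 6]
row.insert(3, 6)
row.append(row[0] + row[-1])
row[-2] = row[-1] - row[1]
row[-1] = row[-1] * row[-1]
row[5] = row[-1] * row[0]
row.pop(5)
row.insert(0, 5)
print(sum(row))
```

67

insert 6 at 3 → [0, 8, 4, 6, 8, 6]
append row[0]+row[-1] = 0+6 = 6 → [0, 8, 4, 6, 8, 6, 6]
row[-2] = row[-1]-row[1] = 6-8 = -2 → [0, 8, 4, 6, 8, -2, 6]
row[-1] = row[-1]*row[-1] = 6*6 = 36 → [0, 8, 4, 6, 8, -2, 36]
row[5] = row[-1]*row[0] = 36*0 = 0 → [0, 8, 4, 6, 8, 0, 36]
pop(5) removes 0 → [0, 8, 4, 6, 8, 36]
insert 5 at 0 → [5, 0, 8, 4, 6, 8, 36]
sum = 67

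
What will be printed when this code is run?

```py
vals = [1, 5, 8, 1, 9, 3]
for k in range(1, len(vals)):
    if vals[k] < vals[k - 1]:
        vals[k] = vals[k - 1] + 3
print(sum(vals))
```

56

k=1: 5>=1, unchanged → [1, 5, 8, 1, 9, 3]
k=2: 8>=5, unchanged → [1, 5, 8, 1, 9, 3]
k=3: 1<8, vals[3] = 8+3 = 11 → [1, 5, 8, 11, 9, 3]
k=4: 9<11, vals[4] = 11+3 = 14 → [1, 5, 8, 11, 14, 3]
k=5: 3<14, vals[5] = 14+3 = 17 → [1, 5, 8, 11, 14, 17]
sum = 56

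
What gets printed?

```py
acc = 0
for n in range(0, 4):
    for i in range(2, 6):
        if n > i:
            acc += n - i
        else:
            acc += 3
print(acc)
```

46

n=0,i=2: not 0>2, acc = 0+3 = 3
n=0,i=3: not 0>3, acc = 3+3 = 6
n=0,i=4: not 0>4, acc = 6+3 = 9
n=0,i=5: not 0>5, acc = 9+3 = 12
n=1,i=2: not 1>2, acc = 12+3 = 15
n=1,i=3: not 1>3, acc = 15+3 = 18
n=1,i=4: not 1>4, acc = 18+3 = 21
n=1,i=5: not 1>5, acc = 21+3 = 24
n=2,i=2: not 2>2, acc = 24+3 = 27
n=2,i=3: not 2>3, acc = 27+3 = 30
n=2,i=4: not 2>4, acc = 30+3 = 33
n=2,i=5: not 2>5, acc = 33+3 = 36
n=3,i=2: 3>2, acc = 36+1 = 37
n=3,i=3: not 3>3, acc = 37+3 = 40
n=3,i=4: not 3>4, acc = 40+3 = 43
n=3,i=5: not 3>5, acc = 43+3 = 46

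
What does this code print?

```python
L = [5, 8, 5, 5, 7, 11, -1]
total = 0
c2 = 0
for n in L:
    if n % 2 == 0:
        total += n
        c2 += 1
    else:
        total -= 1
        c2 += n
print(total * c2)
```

66

n=5: not even, total = 0-1 = -1; c2=5
n=8: even, total = (-1)+8 = 7; c2=6
n=5: not even, total = 7-1 = 6; c2=11
n=5: not even, total = 6-1 = 5; c2=16
n=7: not even, total = 5-1 = 4; c2=23
n=11: not even, total = 4-1 = 3; c2=34
n=-1: not even, total = 3-1 = 2; c2=33
total*c2 = 2*33 = 66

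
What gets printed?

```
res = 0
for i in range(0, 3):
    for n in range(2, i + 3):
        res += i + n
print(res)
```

24

i=0,n=2: res = 0+2 = 2
i=1,n=2: res = 2+3 = 5
i=1,n=3: res = 5+4 = 9
i=2,n=2: res = 9+4 = 13
i=2,n=3: res = 13+5 = 18
i=2,n=4: res = 18+6 = 24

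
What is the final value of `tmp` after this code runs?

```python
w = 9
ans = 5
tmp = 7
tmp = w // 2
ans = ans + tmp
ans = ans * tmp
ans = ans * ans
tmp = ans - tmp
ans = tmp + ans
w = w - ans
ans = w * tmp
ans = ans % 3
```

tmp = 9//2 = 4
ans = 5+4 = 9
ans = 9*4 = 36
ans = 36*36 = 1296
tmp = 1296-4 = 1292
ans = 1292+1296 = 2588
w = 9-2588 = -2579
ans = (-2579)*1292 = -3332068
ans = (-3332068)%3 = 2

1292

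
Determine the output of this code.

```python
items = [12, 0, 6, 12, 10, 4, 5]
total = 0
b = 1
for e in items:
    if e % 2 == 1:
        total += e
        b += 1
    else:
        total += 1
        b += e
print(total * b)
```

e=12: not odd, total = 0+1 = 1; b=13
e=0: not odd, total = 1+1 = 2; b=13
e=6: not odd, total = 2+1 = 3; b=19
e=12: not odd, total = 3+1 = 4; b=31
e=10: not odd, total = 4+1 = 5; b=41
e=4: not odd, total = 5+1 = 6; b=45
e=5: odd, total = 6+5 = 11; b=46
total*b = 11*46 = 506

506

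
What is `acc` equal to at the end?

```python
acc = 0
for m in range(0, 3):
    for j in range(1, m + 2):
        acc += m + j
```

18

m=0,j=1: acc = 0+1 = 1
m=1,j=1: acc = 1+2 = 3
m=1,j=2: acc = 3+3 = 6
m=2,j=1: acc = 6+3 = 9
m=2,j=2: acc = 9+4 = 13
m=2,j=3: acc = 13+5 = 18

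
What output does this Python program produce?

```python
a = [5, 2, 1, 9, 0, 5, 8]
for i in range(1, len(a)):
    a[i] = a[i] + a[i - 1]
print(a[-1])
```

30

i=1: a[1] = 2+5 = 7 → [5, 7, 1, 9, 0, 5, 8]
i=2: a[2] = 1+7 = 8 → [5, 7, 8, 9, 0, 5, 8]
i=3: a[3] = 9+8 = 17 → [5, 7, 8, 17, 0, 5, 8]
i=4: a[4] = 0+17 = 17 → [5, 7, 8, 17, 17, 5, 8]
i=5: a[5] = 5+17 = 22 → [5, 7, 8, 17, 17, 22, 8]
i=6: a[6] = 8+22 = 30 → [5, 7, 8, 17, 17, 22, 30]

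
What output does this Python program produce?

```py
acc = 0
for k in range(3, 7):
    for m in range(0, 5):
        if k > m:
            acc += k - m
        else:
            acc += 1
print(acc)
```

k=3,m=0: 3>0, acc = 0+3 = 3
k=3,m=1: 3>1, acc = 3+2 = 5
k=3,m=2: 3>2, acc = 5+1 = 6
k=3,m=3: not 3>3, acc = 6+1 = 7
k=3,m=4: not 3>4, acc = 7+1 = 8
k=4,m=0: 4>0, acc = 8+4 = 12
k=4,m=1: 4>1, acc = 12+3 = 15
k=4,m=2: 4>2, acc = 15+2 = 17
k=4,m=3: 4>3, acc = 17+1 = 18
k=4,m=4: not 4>4, acc = 18+1 = 19
k=5,m=0: 5>0, acc = 19+5 = 24
k=5,m=1: 5>1, acc = 24+4 = 28
k=5,m=2: 5>2, acc = 28+3 = 31
k=5,m=3: 5>3, acc = 31+2 = 33
k=5,m=4: 5>4, acc = 33+1 = 34
k=6,m=0: 6>0, acc = 34+6 = 40
k=6,m=1: 6>1, acc = 40+5 = 45
k=6,m=2: 6>2, acc = 45+4 = 49
k=6,m=3: 6>3, acc = 49+3 = 52
k=6,m=4: 6>4, acc = 52+2 = 54

54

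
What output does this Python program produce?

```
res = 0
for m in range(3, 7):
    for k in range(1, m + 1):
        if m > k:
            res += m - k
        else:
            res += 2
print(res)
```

42

m=3,k=1: 3>1, res = 0+2 = 2
m=3,k=2: 3>2, res = 2+1 = 3
m=3,k=3: not 3>3, res = 3+2 = 5
m=4,k=1: 4>1, res = 5+3 = 8
m=4,k=2: 4>2, res = 8+2 = 10
m=4,k=3: 4>3, res = 10+1 = 11
m=4,k=4: not 4>4, res = 11+2 = 13
m=5,k=1: 5>1, res = 13+4 = 17
m=5,k=2: 5>2, res = 17+3 = 20
m=5,k=3: 5>3, res = 20+2 = 22
m=5,k=4: 5>4, res = 22+1 = 23
m=5,k=5: not 5>5, res = 23+2 = 25
m=6,k=1: 6>1, res = 25+5 = 30
m=6,k=2: 6>2, res = 30+4 = 34
m=6,k=3: 6>3, res = 34+3 = 37
m=6,k=4: 6>4, res = 37+2 = 39
m=6,k=5: 6>5, res = 39+1 = 40
m=6,k=6: not 6>6, res = 40+2 = 42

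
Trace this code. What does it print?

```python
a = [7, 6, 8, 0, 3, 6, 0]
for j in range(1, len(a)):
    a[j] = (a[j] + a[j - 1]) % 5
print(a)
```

j=1: a[1] = (6+7)%5 = 3 → [7, 3, 8, 0, 3, 6, 0]
j=2: a[2] = (8+3)%5 = 1 → [7, 3, 1, 0, 3, 6, 0]
j=3: a[3] = (0+1)%5 = 1 → [7, 3, 1, 1, 3, 6, 0]
j=4: a[4] = (3+1)%5 = 4 → [7, 3, 1, 1, 4, 6, 0]
j=5: a[5] = (6+4)%5 = 0 → [7, 3, 1, 1, 4, 0, 0]
j=6: a[6] = (0+0)%5 = 0 → [7, 3, 1, 1, 4, 0, 0]

[7, 3, 1, 1, 4, 0, 0]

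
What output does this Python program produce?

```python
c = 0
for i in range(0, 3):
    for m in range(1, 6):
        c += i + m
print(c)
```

60

i=0,m=1: c = 0+1 = 1
i=0,m=2: c = 1+2 = 3
i=0,m=3: c = 3+3 = 6
i=0,m=4: c = 6+4 = 10
i=0,m=5: c = 10+5 = 15
i=1,m=1: c = 15+2 = 17
i=1,m=2: c = 17+3 = 20
i=1,m=3: c = 20+4 = 24
i=1,m=4: c = 24+5 = 29
i=1,m=5: c = 29+6 = 35
i=2,m=1: c = 35+3 = 38
i=2,m=2: c = 38+4 = 42
i=2,m=3: c = 42+5 = 47
i=2,m=4: c = 47+6 = 53
i=2,m=5: c = 53+7 = 60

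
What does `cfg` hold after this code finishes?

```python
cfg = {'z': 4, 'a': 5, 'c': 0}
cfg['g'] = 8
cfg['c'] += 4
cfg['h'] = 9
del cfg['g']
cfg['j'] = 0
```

{'z': 4, 'a': 5, 'c': 4, 'h': 9, 'j': 0}

cfg['g'] = 8 → {'z': 4, 'a': 5, 'c': 0, 'g': 8}
cfg['c'] = 0+4 = 4 → {'z': 4, 'a': 5, 'c': 4, 'g': 8}
cfg['h'] = 9 → {'z': 4, 'a': 5, 'c': 4, 'g': 8, 'h': 9}
del 'g' → {'z': 4, 'a': 5, 'c': 4, 'h': 9}
cfg['j'] = 0 → {'z': 4, 'a': 5, 'c': 4, 'h': 9, 'j': 0}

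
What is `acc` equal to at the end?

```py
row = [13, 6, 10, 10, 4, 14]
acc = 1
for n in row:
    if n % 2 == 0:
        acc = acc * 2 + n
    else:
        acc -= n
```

-146

n=13: not even, acc = 1-13 = -12
n=6: even, acc = (-12)*2+6 = -18
n=10: even, acc = (-18)*2+10 = -26
n=10: even, acc = (-26)*2+10 = -42
n=4: even, acc = (-42)*2+4 = -80
n=14: even, acc = (-80)*2+14 = -146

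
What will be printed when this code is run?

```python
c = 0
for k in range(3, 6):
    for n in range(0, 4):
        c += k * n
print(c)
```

72

k=3,n=0: c = 0+0 = 0
k=3,n=1: c = 0+3 = 3
k=3,n=2: c = 3+6 = 9
k=3,n=3: c = 9+9 = 18
k=4,n=0: c = 18+0 = 18
k=4,n=1: c = 18+4 = 22
k=4,n=2: c = 22+8 = 30
k=4,n=3: c = 30+12 = 42
k=5,n=0: c = 42+0 = 42
k=5,n=1: c = 42+5 = 47
k=5,n=2: c = 47+10 = 57
k=5,n=3: c = 57+15 = 72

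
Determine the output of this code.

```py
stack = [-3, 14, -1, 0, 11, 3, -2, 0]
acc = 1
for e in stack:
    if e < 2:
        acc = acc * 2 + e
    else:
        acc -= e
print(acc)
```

e=-3: <2, acc = 1*2+(-3) = -1
e=14: not <2, acc = (-1)-14 = -15
e=-1: <2, acc = (-15)*2+(-1) = -31
e=0: <2, acc = (-31)*2+0 = -62
e=11: not <2, acc = (-62)-11 = -73
e=3: not <2, acc = (-73)-3 = -76
e=-2: <2, acc = (-76)*2+(-2) = -154
e=0: <2, acc = (-154)*2+0 = -308

-308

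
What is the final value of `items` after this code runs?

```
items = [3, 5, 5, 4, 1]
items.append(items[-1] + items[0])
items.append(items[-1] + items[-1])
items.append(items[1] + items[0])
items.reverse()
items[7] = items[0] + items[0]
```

append items[-1]+items[0] = 1+3 = 4 → [3, 5, 5, 4, 1, 4]
append items[-1]+items[-1] = 4+4 = 8 → [3, 5, 5, 4, 1, 4, 8]
append items[1]+items[0] = 5+3 = 8 → [3, 5, 5, 4, 1, 4, 8, 8]
reverse → [8, 8, 4, 1, 4, 5, 5, 3]
items[7] = items[0]+items[0] = 8+8 = 16 → [8, 8, 4, 1, 4, 5, 5, 16]

[8, 8, 4, 1, 4, 5, 5, 16]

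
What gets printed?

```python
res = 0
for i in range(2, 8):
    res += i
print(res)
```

27

i=2: res = 0+2 = 2
i=3: res = 2+3 = 5
i=4: res = 5+4 = 9
i=5: res = 9+5 = 14
i=6: res = 14+6 = 20
i=7: res = 20+7 = 27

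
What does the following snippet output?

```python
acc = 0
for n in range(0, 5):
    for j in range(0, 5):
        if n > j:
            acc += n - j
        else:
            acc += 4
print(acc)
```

n=0,j=0: not 0>0, acc = 0+4 = 4
n=0,j=1: not 0>1, acc = 4+4 = 8
n=0,j=2: not 0>2, acc = 8+4 = 12
n=0,j=3: not 0>3, acc = 12+4 = 16
n=0,j=4: not 0>4, acc = 16+4 = 20
n=1,j=0: 1>0, acc = 20+1 = 21
n=1,j=1: not 1>1, acc = 21+4 = 25
n=1,j=2: not 1>2, acc = 25+4 = 29
n=1,j=3: not 1>3, acc = 29+4 = 33
n=1,j=4: not 1>4, acc = 33+4 = 37
n=2,j=0: 2>0, acc = 37+2 = 39
n=2,j=1: 2>1, acc = 39+1 = 40
n=2,j=2: not 2>2, acc = 40+4 = 44
n=2,j=3: not 2>3, acc = 44+4 = 48
n=2,j=4: not 2>4, acc = 48+4 = 52
n=3,j=0: 3>0, acc = 52+3 = 55
n=3,j=1: 3>1, acc = 55+2 = 57
n=3,j=2: 3>2, acc = 57+1 = 58
n=3,j=3: not 3>3, acc = 58+4 = 62
n=3,j=4: not 3>4, acc = 62+4 = 66
n=4,j=0: 4>0, acc = 66+4 = 70
n=4,j=1: 4>1, acc = 70+3 = 73
n=4,j=2: 4>2, acc = 73+2 = 75
n=4,j=3: 4>3, acc = 75+1 = 76
n=4,j=4: not 4>4, acc = 76+4 = 80

80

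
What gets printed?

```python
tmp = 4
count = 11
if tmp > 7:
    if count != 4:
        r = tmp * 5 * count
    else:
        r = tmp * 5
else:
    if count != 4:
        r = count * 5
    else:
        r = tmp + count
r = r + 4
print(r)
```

59

tmp=4, count=11
tmp > 7 is False; count != 4 is True
→ r = count * 5 = 55
r = 55+4 = 59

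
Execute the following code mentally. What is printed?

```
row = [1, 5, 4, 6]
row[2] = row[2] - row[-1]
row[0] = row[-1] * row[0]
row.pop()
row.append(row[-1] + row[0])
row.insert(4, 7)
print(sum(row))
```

20

row[2] = row[2]-row[-1] = 4-6 = -2 → [1, 5, -2, 6]
row[0] = row[-1]*row[0] = 6*1 = 6 → [6, 5, -2, 6]
pop() removes 6 → [6, 5, -2]
append row[-1]+row[0] = (-2)+6 = 4 → [6, 5, -2, 4]
insert 7 at 4 → [6, 5, -2, 4, 7]
sum = 20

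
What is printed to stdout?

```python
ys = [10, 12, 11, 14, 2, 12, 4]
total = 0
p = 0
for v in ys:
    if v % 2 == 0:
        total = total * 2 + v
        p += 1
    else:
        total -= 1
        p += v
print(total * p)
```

10948

v=10: even, total = 0*2+10 = 10; p=1
v=12: even, total = 10*2+12 = 32; p=2
v=11: not even, total = 32-1 = 31; p=13
v=14: even, total = 31*2+14 = 76; p=14
v=2: even, total = 76*2+2 = 154; p=15
v=12: even, total = 154*2+12 = 320; p=16
v=4: even, total = 320*2+4 = 644; p=17
total*p = 644*17 = 10948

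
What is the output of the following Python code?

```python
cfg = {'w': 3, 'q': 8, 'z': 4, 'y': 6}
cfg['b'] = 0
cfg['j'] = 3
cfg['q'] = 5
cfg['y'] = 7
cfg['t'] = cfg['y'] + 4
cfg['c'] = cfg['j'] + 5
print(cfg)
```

{'w': 3, 'q': 5, 'z': 4, 'y': 7, 'b': 0, 'j': 3, 't': 11, 'c': 8}

cfg['b'] = 0 → {'w': 3, 'q': 8, 'z': 4, 'y': 6, 'b': 0}
cfg['j'] = 3 → {'w': 3, 'q': 8, 'z': 4, 'y': 6, 'b': 0, 'j': 3}
cfg['q'] = 5 → {'w': 3, 'q': 5, 'z': 4, 'y': 6, 'b': 0, 'j': 3}
cfg['y'] = 7 → {'w': 3, 'q': 5, 'z': 4, 'y': 7, 'b': 0, 'j': 3}
cfg['t'] = cfg['y']+4 = 11 → {'w': 3, 'q': 5, 'z': 4, 'y': 7, 'b': 0, 'j': 3, 't': 11}
cfg['c'] = cfg['j']+5 = 8 → {'w': 3, 'q': 5, 'z': 4, 'y': 7, 'b': 0, 'j': 3, 't': 11, 'c': 8}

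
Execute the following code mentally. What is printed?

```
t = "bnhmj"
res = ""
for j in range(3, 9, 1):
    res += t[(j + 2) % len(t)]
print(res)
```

bnhmjb

j=3: add t[0]='b' → 'b'
j=4: add t[1]='n' → 'bn'
j=5: add t[2]='h' → 'bnh'
j=6: add t[3]='m' → 'bnhm'
j=7: add t[4]='j' → 'bnhmj'
j=8: add t[0]='b' → 'bnhmjb'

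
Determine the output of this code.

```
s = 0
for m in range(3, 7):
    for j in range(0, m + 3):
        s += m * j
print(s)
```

485

m=3,j=0: s = 0+0 = 0
m=3,j=1: s = 0+3 = 3
m=3,j=2: s = 3+6 = 9
m=3,j=3: s = 9+9 = 18
m=3,j=4: s = 18+12 = 30
m=3,j=5: s = 30+15 = 45
m=4,j=0: s = 45+0 = 45
m=4,j=1: s = 45+4 = 49
m=4,j=2: s = 49+8 = 57
m=4,j=3: s = 57+12 = 69
m=4,j=4: s = 69+16 = 85
m=4,j=5: s = 85+20 = 105
m=4,j=6: s = 105+24 = 129
m=5,j=0: s = 129+0 = 129
m=5,j=1: s = 129+5 = 134
m=5,j=2: s = 134+10 = 144
m=5,j=3: s = 144+15 = 159
m=5,j=4: s = 159+20 = 179
m=5,j=5: s = 179+25 = 204
m=5,j=6: s = 204+30 = 234
m=5,j=7: s = 234+35 = 269
m=6,j=0: s = 269+0 = 269
m=6,j=1: s = 269+6 = 275
m=6,j=2: s = 275+12 = 287
m=6,j=3: s = 287+18 = 305
m=6,j=4: s = 305+24 = 329
m=6,j=5: s = 329+30 = 359
m=6,j=6: s = 359+36 = 395
m=6,j=7: s = 395+42 = 437
m=6,j=8: s = 437+48 = 485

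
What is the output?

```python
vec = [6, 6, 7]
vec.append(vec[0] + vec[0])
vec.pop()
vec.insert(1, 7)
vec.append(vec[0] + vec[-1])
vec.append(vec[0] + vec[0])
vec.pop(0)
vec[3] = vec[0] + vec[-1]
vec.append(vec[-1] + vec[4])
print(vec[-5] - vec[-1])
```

-18

append vec[0]+vec[0] = 6+6 = 12 → [6, 6, 7, 12]
pop() removes 12 → [6, 6, 7]
insert 7 at 1 → [6, 7, 6, 7]
append vec[0]+vec[-1] = 6+7 = 13 → [6, 7, 6, 7, 13]
append vec[0]+vec[0] = 6+6 = 12 → [6, 7, 6, 7, 13, 12]
pop(0) removes 6 → [7, 6, 7, 13, 12]
vec[3] = vec[0]+vec[-1] = 7+12 = 19 → [7, 6, 7, 19, 12]
append vec[-1]+vec[4] = 12+12 = 24 → [7, 6, 7, 19, 12, 24]
vec[-5]-vec[-1] = 6-24 = -18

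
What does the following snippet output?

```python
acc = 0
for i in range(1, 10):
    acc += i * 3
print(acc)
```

i=1: acc = 0+1*3 = 3
i=2: acc = 3+2*3 = 9
i=3: acc = 9+3*3 = 18
i=4: acc = 18+4*3 = 30
i=5: acc = 30+5*3 = 45
i=6: acc = 45+6*3 = 63
i=7: acc = 63+7*3 = 84
i=8: acc = 84+8*3 = 108
i=9: acc = 108+9*3 = 135

135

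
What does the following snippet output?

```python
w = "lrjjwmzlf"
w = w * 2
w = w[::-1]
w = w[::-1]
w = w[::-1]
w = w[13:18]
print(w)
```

wjjrl

repeat ×2 → 'lrjjwmzlflrjjwmzlf'
reverse → 'flzmwjjrlflzmwjjrl'
reverse → 'lrjjwmzlflrjjwmzlf'
reverse → 'flzmwjjrlflzmwjjrl'
slice [13:18] → 'wjjrl'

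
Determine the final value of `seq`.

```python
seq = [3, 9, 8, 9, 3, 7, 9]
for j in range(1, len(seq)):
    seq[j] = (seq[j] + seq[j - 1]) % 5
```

j=1: seq[1] = (9+3)%5 = 2 → [3, 2, 8, 9, 3, 7, 9]
j=2: seq[2] = (8+2)%5 = 0 → [3, 2, 0, 9, 3, 7, 9]
j=3: seq[3] = (9+0)%5 = 4 → [3, 2, 0, 4, 3, 7, 9]
j=4: seq[4] = (3+4)%5 = 2 → [3, 2, 0, 4, 2, 7, 9]
j=5: seq[5] = (7+2)%5 = 4 → [3, 2, 0, 4, 2, 4, 9]
j=6: seq[6] = (9+4)%5 = 3 → [3, 2, 0, 4, 2, 4, 3]

[3, 2, 0, 4, 2, 4, 3]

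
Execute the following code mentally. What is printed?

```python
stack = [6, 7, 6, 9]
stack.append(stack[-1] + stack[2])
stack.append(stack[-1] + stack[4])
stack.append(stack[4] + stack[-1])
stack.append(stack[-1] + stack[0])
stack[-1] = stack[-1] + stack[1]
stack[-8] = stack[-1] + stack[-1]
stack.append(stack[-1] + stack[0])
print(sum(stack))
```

append stack[-1]+stack[2] = 9+6 = 15 → [6, 7, 6, 9, 15]
append stack[-1]+stack[4] = 15+15 = 30 → [6, 7, 6, 9, 15, 30]
append stack[4]+stack[-1] = 15+30 = 45 → [6, 7, 6, 9, 15, 30, 45]
append stack[-1]+stack[0] = 45+6 = 51 → [6, 7, 6, 9, 15, 30, 45, 51]
stack[-1] = stack[-1]+stack[1] = 51+7 = 58 → [6, 7, 6, 9, 15, 30, 45, 58]
stack[-8] = stack[-1]+stack[-1] = 58+58 = 116 → [116, 7, 6, 9, 15, 30, 45, 58]
append stack[-1]+stack[0] = 58+116 = 174 → [116, 7, 6, 9, 15, 30, 45, 58, 174]
sum = 460

460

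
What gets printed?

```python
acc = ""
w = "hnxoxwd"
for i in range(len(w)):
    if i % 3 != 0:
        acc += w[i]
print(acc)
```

i=0: skip
i=1: add 'n' → 'n'
i=2: add 'x' → 'nx'
i=3: skip
i=4: add 'x' → 'nxx'
i=5: add 'w' → 'nxxw'
i=6: skip

nxxw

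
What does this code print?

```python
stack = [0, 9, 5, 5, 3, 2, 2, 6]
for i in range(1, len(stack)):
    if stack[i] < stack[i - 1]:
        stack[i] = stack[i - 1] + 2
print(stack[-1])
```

i=1: 9>=0, unchanged → [0, 9, 5, 5, 3, 2, 2, 6]
i=2: 5<9, stack[2] = 9+2 = 11 → [0, 9, 11, 5, 3, 2, 2, 6]
i=3: 5<11, stack[3] = 11+2 = 13 → [0, 9, 11, 13, 3, 2, 2, 6]
i=4: 3<13, stack[4] = 13+2 = 15 → [0, 9, 11, 13, 15, 2, 2, 6]
i=5: 2<15, stack[5] = 15+2 = 17 → [0, 9, 11, 13, 15, 17, 2, 6]
i=6: 2<17, stack[6] = 17+2 = 19 → [0, 9, 11, 13, 15, 17, 19, 6]
i=7: 6<19, stack[7] = 19+2 = 21 → [0, 9, 11, 13, 15, 17, 19, 21]

21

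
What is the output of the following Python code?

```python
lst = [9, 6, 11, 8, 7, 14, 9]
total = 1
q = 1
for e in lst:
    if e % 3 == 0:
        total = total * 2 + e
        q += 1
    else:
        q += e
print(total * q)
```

2860

e=9: %3==0, total = 1*2+9 = 11; q=2
e=6: %3==0, total = 11*2+6 = 28; q=3
e=11: not %3==0; q=14
e=8: not %3==0; q=22
e=7: not %3==0; q=29
e=14: not %3==0; q=43
e=9: %3==0, total = 28*2+9 = 65; q=44
total*q = 65*44 = 2860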